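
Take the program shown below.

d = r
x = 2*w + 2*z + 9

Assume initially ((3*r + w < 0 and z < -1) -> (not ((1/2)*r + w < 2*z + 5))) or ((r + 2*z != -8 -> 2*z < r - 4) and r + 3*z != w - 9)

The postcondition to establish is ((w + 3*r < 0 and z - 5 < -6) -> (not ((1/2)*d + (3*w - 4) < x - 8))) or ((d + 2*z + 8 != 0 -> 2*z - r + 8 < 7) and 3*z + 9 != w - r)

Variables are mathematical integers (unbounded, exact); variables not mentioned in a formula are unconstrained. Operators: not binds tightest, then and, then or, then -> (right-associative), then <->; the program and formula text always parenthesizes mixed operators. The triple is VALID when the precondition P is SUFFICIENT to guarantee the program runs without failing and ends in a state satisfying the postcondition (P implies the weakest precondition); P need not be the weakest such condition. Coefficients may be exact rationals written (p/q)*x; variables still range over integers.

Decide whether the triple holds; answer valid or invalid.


Working backward. After the program, the postcondition ((w + 3*r < 0 and z - 5 < -6) -> (not ((1/2)*d + (3*w - 4) < x - 8))) or ((d + 2*z + 8 != 0 -> 2*z - r + 8 < 7) and 3*z + 9 != w - r) must hold; in canonical form it is ((3*r + w < 0 and z < -1) -> (not ((1/2)*d + 3*w < x - 4))) or ((d + 2*z != -8 -> 2*z < r - 1) and r + 3*z != w - 9).
Before x := 2*w + 2*z + 9: ((3*r + w < 0 and z < -1) -> (not ((1/2)*d + w < 2*z + 5))) or ((d + 2*z != -8 -> 2*z < r - 1) and r + 3*z != w - 9)
Before d := r: ((3*r + w < 0 and z < -1) -> (not ((1/2)*r + w < 2*z + 5))) or ((r + 2*z != -8 -> 2*z < r - 1) and r + 3*z != w - 9)
The weakest precondition is ((3*r + w < 0 and z < -1) -> (not ((1/2)*r + w < 2*z + 5))) or ((r + 2*z != -8 -> 2*z < r - 1) and r + 3*z != w - 9).
Check whether ((3*r + w < 0 and z < -1) -> (not ((1/2)*r + w < 2*z + 5))) or ((r + 2*z != -8 -> 2*z < r - 4) and r + 3*z != w - 9) implies it.
Every state satisfying the precondition satisfies the weakest precondition: the implication holds.
Answer: valid


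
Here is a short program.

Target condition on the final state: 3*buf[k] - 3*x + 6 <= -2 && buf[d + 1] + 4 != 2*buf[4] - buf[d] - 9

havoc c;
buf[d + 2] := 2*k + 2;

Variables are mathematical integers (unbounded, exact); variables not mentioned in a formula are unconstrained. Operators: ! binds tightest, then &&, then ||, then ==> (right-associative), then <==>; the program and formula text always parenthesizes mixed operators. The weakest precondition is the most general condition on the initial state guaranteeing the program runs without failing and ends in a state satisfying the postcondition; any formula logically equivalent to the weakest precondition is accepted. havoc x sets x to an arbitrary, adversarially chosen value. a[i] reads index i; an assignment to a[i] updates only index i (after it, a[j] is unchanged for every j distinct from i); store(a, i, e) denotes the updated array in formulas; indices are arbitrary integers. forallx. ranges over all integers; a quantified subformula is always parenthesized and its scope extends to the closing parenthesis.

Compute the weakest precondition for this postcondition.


Working backward. After the program, the postcondition 3*buf[k] - 3*x + 6 <= -2 && buf[d + 1] + 4 != 2*buf[4] - buf[d] - 9 must hold; in canonical form it is 3*buf[k] <= 3*x - 8 && buf[d + 1] + buf[d] != 2*buf[4] - 13.
Before buf[d + 2] := 2*k + 2: 3*store(buf, d + 2, 2*k + 2)[k] <= 3*x - 8 && store(buf, d + 2, 2*k + 2)[d + 1] + store(buf, d + 2, 2*k + 2)[d] != 2*store(buf, d + 2, 2*k + 2)[4] - 13
Before havoc c: 3*store(buf, d + 2, 2*k + 2)[k] <= 3*x - 8 && store(buf, d + 2, 2*k + 2)[d + 1] + store(buf, d + 2, 2*k + 2)[d] != 2*store(buf, d + 2, 2*k + 2)[4] - 13
Answer: WP = 3*store(buf, d + 2, 2*k + 2)[k] <= 3*x - 8 && store(buf, d + 2, 2*k + 2)[d + 1] + store(buf, d + 2, 2*k + 2)[d] != 2*store(buf, d + 2, 2*k + 2)[4] - 13


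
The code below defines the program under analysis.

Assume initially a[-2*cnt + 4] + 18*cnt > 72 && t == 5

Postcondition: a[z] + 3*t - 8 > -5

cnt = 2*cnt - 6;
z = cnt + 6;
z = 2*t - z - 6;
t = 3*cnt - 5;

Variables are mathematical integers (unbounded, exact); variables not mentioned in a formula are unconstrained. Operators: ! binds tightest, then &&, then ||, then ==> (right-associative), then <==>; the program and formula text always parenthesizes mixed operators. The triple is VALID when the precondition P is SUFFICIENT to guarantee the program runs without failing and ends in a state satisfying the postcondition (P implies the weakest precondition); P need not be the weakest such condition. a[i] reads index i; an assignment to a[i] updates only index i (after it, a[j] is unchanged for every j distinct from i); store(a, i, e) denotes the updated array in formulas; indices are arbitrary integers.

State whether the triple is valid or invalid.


Working backward. After the program, the postcondition a[z] + 3*t - 8 > -5 must hold; in canonical form it is a[z] + 3*t > 3.
Before t := 3*cnt - 5: a[z] + 9*cnt > 18
Before z := 2*t - z - 6: a[2*t - z - 6] + 9*cnt > 18
Before z := cnt + 6: a[-cnt + 2*t - 12] + 9*cnt > 18
Before cnt := 2*cnt - 6: a[-2*cnt + 2*t - 6] + 18*cnt > 72
The weakest precondition is a[-2*cnt + 2*t - 6] + 18*cnt > 72.
Check whether a[-2*cnt + 4] + 18*cnt > 72 && t == 5 implies it.
Every state satisfying the precondition satisfies the weakest precondition: the implication holds.
Answer: valid


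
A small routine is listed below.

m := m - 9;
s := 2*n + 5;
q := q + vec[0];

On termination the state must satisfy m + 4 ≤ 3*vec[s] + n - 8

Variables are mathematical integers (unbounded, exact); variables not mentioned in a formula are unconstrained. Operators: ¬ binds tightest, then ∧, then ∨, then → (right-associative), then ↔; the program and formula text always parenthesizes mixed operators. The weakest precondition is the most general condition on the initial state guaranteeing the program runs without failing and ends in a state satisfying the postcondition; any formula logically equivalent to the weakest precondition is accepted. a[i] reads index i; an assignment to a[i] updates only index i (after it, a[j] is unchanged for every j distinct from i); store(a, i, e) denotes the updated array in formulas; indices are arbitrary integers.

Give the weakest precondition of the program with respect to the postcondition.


Working backward. After the program, the postcondition m + 4 ≤ 3*vec[s] + n - 8 must hold; in canonical form it is m ≤ 3*vec[s] + n - 12.
Before q := q + vec[0]: m ≤ 3*vec[s] + n - 12
Before s := 2*n + 5: m ≤ 3*vec[2*n + 5] + n - 12
Before m := m - 9: m ≤ 3*vec[2*n + 5] + n - 3
Answer: WP = m ≤ 3*vec[2*n + 5] + n - 3


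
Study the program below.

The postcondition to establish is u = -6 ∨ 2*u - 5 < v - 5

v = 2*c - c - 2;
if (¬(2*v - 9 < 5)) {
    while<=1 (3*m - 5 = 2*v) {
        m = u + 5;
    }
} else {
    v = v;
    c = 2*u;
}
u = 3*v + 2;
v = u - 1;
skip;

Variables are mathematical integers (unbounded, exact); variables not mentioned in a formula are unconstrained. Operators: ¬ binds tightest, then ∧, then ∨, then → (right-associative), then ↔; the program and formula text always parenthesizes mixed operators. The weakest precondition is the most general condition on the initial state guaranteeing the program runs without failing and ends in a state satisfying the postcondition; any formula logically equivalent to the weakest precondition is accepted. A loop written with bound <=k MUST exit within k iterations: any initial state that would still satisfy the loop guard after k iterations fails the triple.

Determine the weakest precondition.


Working backward. After the program, the postcondition u = -6 ∨ 2*u - 5 < v - 5 must hold; in canonical form it is u = -6 ∨ 2*u < v.
Before skip: u = -6 ∨ 2*u < v
Before v := u - 1: u = -6 ∨ u < -1
Before u := 3*v + 2: 3*v = -8 ∨ 3*v < -3
Then branch requires (3*m = 2*v + 5 → ((¬(3*u = 2*v - 10)) ∧ (3*v = -8 ∨ 3*v < -3))) ∧ ((¬(3*m = 2*v + 5)) → (3*v = -8 ∨ 3*v < -3)); else branch requires 3*v = -8 ∨ 3*v < -3.
Before the if: ((¬(2*v < 14)) → ((3*m = 2*v + 5 → ((¬(3*u = 2*v - 10)) ∧ (3*v = -8 ∨ 3*v < -3))) ∧ ((¬(3*m = 2*v + 5)) → (3*v = -8 ∨ 3*v < -3)))) ∧ (2*v < 14 → (3*v = -8 ∨ 3*v < -3))
Before v := 2*c - c - 2: ((¬(2*c < 18)) → ((3*m = 2*c + 1 → ((¬(3*u = 2*c - 14)) ∧ (3*c = -2 ∨ 3*c < 3))) ∧ ((¬(3*m = 2*c + 1)) → (3*c = -2 ∨ 3*c < 3)))) ∧ (2*c < 18 → (3*c = -2 ∨ 3*c < 3))
Answer: WP = ((¬(2*c < 18)) → ((3*m = 2*c + 1 → ((¬(3*u = 2*c - 14)) ∧ (3*c = -2 ∨ 3*c < 3))) ∧ ((¬(3*m = 2*c + 1)) → (3*c = -2 ∨ 3*c < 3)))) ∧ (2*c < 18 → (3*c = -2 ∨ 3*c < 3))


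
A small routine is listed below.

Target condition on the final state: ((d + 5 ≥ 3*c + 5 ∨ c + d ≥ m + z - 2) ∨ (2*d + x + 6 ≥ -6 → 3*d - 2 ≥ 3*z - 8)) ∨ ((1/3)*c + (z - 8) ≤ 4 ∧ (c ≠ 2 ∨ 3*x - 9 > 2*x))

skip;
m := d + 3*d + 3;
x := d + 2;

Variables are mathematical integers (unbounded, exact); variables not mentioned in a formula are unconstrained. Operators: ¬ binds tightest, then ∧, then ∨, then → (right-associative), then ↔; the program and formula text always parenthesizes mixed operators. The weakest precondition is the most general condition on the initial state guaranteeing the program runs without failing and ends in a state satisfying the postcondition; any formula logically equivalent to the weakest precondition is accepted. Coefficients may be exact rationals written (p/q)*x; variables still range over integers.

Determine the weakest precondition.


Working backward. After the program, the postcondition ((d + 5 ≥ 3*c + 5 ∨ c + d ≥ m + z - 2) ∨ (2*d + x + 6 ≥ -6 → 3*d - 2 ≥ 3*z - 8)) ∨ ((1/3)*c + (z - 8) ≤ 4 ∧ (c ≠ 2 ∨ 3*x - 9 > 2*x)) must hold; in canonical form it is d ≥ 3*c ∨ c + d ≥ m + z - 2 ∨ (2*d + x ≥ -12 → 3*d ≥ 3*z - 6) ∨ ((1/3)*c + z ≤ 12 ∧ (c ≠ 2 ∨ x > 9)).
Before x := d + 2: d ≥ 3*c ∨ c + d ≥ m + z - 2 ∨ (3*d ≥ -14 → 3*d ≥ 3*z - 6) ∨ ((1/3)*c + z ≤ 12 ∧ (c ≠ 2 ∨ d > 7))
Before m := d + 3*d + 3: d ≥ 3*c ∨ c ≥ 3*d + z + 1 ∨ (3*d ≥ -14 → 3*d ≥ 3*z - 6) ∨ ((1/3)*c + z ≤ 12 ∧ (c ≠ 2 ∨ d > 7))
Before skip: d ≥ 3*c ∨ c ≥ 3*d + z + 1 ∨ (3*d ≥ -14 → 3*d ≥ 3*z - 6) ∨ ((1/3)*c + z ≤ 12 ∧ (c ≠ 2 ∨ d > 7))
Answer: WP = d ≥ 3*c ∨ c ≥ 3*d + z + 1 ∨ (3*d ≥ -14 → 3*d ≥ 3*z - 6) ∨ ((1/3)*c + z ≤ 12 ∧ (c ≠ 2 ∨ d > 7))


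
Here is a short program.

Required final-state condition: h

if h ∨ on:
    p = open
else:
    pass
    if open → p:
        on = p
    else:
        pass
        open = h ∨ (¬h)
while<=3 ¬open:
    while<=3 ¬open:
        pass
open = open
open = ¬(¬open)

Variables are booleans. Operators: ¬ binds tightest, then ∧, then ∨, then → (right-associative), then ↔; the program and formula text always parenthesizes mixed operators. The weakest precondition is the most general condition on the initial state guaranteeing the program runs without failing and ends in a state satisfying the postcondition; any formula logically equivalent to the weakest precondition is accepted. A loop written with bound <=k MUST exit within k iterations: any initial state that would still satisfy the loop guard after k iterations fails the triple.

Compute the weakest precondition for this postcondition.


Working backward. After the program, h must hold.
Before open := ¬(¬open): h
Before open := open: h
Before the loop (bound <=3), unroll the exhaustion recursion (WP_0 = exit-now case; WP_j = one more guarded iteration, up to j = 3):
  WP_0: open ∧ h
  WP_1: ((¬open) → (((¬open) → (((¬open) → (((¬open) → (open ∧ h)) ∧ (open → (open ∧ h)))) ∧ (open → (open ∧ h)))) ∧ (open → (open ∧ h)))) ∧ (open → h)
  WP_2: ((¬open) → (((¬open) → (((¬open) → (((¬open) → (open ∧ ((¬open) → (((¬open) → (((¬open) → (((¬open) → (open ∧ h)) ∧ (open → (open ∧ h)))) ∧ (open → (open ∧ h)))) ∧ (open → (open ∧ h)))) ∧ (open → h))) ∧ (open → (((¬open) → (((¬open) → (((¬open) → (((¬open) → (open ∧ h)) ∧ (open → (open ∧ h)))) ∧ (open → (open ∧ h)))) ∧ (open → (open ∧ h)))) ∧ (open → h))))) ∧ (open → (((¬open) → (((¬open) → (((¬open) → (((¬open) → (open ∧ h)) ∧ (open → (open ∧ h)))) ∧ (open → (open ∧ h)))) ∧ (open → (open ∧ h)))) ∧ (open → h))))) ∧ (open → (((¬open) → (((¬open) → (((¬open) → (((¬open) → (open ∧ h)) ∧ (open → (open ∧ h)))) ∧ (open → (open ∧ h)))) ∧ (open → (open ∧ h)))) ∧ (open → h))))) ∧ (open → h)
  WP_3: ((¬open) → (((¬open) → (((¬open) → (((¬open) → (open ∧ ((¬open) → (((¬open) → (((¬open) → (((¬open) → (open ∧ ((¬open) → (((¬open) → (((¬open) → (((¬open) → (open ∧ h)) ∧ (open → (open ∧ h)))) ∧ (open → (open ∧ h)))) ∧ (open → (open ∧ h)))) ∧ (open → h))) ∧ (open → (((¬open) → (((¬open) → (((¬open) → (((¬open) → (open ∧ h)) ∧ (open → (open ∧ h)))) ∧ (open → (open ∧ h)))) ∧ (open → (open ∧ h)))) ∧ (open → h))))) ∧ (open → (((¬open) → (((¬open) → (((¬open) → (((¬open) → (open ∧ h)) ∧ (open → (open ∧ h)))) ∧ (open → (open ∧ h)))) ∧ (open → (open ∧ h)))) ∧ (open → h))))) ∧ (open → (((¬open) → (((¬open) → (((¬open) → (((¬open) → (open ∧ h)) ∧ (open → (open ∧ h)))) ∧ (open → (open ∧ h)))) ∧ (open → (open ∧ h)))) ∧ (open → h))))) ∧ (open → h))) ∧ (open → (((¬open) → (((¬open) → (((¬open) → (((¬open) → (open ∧ ((¬open) → (((¬open) → (((¬open) → (((¬open) → (open ∧ h)) ∧ (open → (open ∧ h)))) ∧ (open → (open ∧ h)))) ∧ (open → (open ∧ h)))) ∧ (open → h))) ∧ (open → (((¬open) → (((¬open) → (((¬open) → (((¬open) → (open ∧ h)) ∧ (open → (open ∧ h)))) ∧ (open → (open ∧ h)))) ∧ (open → (open ∧ h)))) ∧ (open → h))))) ∧ (open → (((¬open) → (((¬open) → (((¬open) → (((¬open) → (open ∧ h)) ∧ (open → (open ∧ h)))) ∧ (open → (open ∧ h)))) ∧ (open → (open ∧ h)))) ∧ (open → h))))) ∧ (open → (((¬open) → (((¬open) → (((¬open) → (((¬open) → (open ∧ h)) ∧ (open → (open ∧ h)))) ∧ (open → (open ∧ h)))) ∧ (open → (open ∧ h)))) ∧ (open → h))))) ∧ (open → h))))) ∧ (open → (((¬open) → (((¬open) → (((¬open) → (((¬open) → (open ∧ ((¬open) → (((¬open) → (((¬open) → (((¬open) → (open ∧ h)) ∧ (open → (open ∧ h)))) ∧ (open → (open ∧ h)))) ∧ (open → (open ∧ h)))) ∧ (open → h))) ∧ (open → (((¬open) → (((¬open) → (((¬open) → (((¬open) → (open ∧ h)) ∧ (open → (open ∧ h)))) ∧ (open → (open ∧ h)))) ∧ (open → (open ∧ h)))) ∧ (open → h))))) ∧ (open → (((¬open) → (((¬open) → (((¬open) → (((¬open) → (open ∧ h)) ∧ (open → (open ∧ h)))) ∧ (open → (open ∧ h)))) ∧ (open → (open ∧ h)))) ∧ (open → h))))) ∧ (open → (((¬open) → (((¬open) → (((¬open) → (((¬open) → (open ∧ h)) ∧ (open → (open ∧ h)))) ∧ (open → (open ∧ h)))) ∧ (open → (open ∧ h)))) ∧ (open → h))))) ∧ (open → h))))) ∧ (open → (((¬open) → (((¬open) → (((¬open) → (((¬open) → (open ∧ ((¬open) → (((¬open) → (((¬open) → (((¬open) → (open ∧ h)) ∧ (open → (open ∧ h)))) ∧ (open → (open ∧ h)))) ∧ (open → (open ∧ h)))) ∧ (open → h))) ∧ (open → (((¬open) → (((¬open) → (((¬open) → (((¬open) → (open ∧ h)) ∧ (open → (open ∧ h)))) ∧ (open → (open ∧ h)))) ∧ (open → (open ∧ h)))) ∧ (open → h))))) ∧ (open → (((¬open) → (((¬open) → (((¬open) → (((¬open) → (open ∧ h)) ∧ (open → (open ∧ h)))) ∧ (open → (open ∧ h)))) ∧ (open → (open ∧ h)))) ∧ (open → h))))) ∧ (open → (((¬open) → (((¬open) → (((¬open) → (((¬open) → (open ∧ h)) ∧ (open → (open ∧ h)))) ∧ (open → (open ∧ h)))) ∧ (open → (open ∧ h)))) ∧ (open → h))))) ∧ (open → h))))) ∧ (open → h)
So before the loop: ((¬open) → (((¬open) → (((¬open) → (((¬open) → (open ∧ ((¬open) → (((¬open) → (((¬open) → (((¬open) → (open ∧ ((¬open) → (((¬open) → (((¬open) → (((¬open) → (open ∧ h)) ∧ (open → (open ∧ h)))) ∧ (open → (open ∧ h)))) ∧ (open → (open ∧ h)))) ∧ (open → h))) ∧ (open → (((¬open) → (((¬open) → (((¬open) → (((¬open) → (open ∧ h)) ∧ (open → (open ∧ h)))) ∧ (open → (open ∧ h)))) ∧ (open → (open ∧ h)))) ∧ (open → h))))) ∧ (open → (((¬open) → (((¬open) → (((¬open) → (((¬open) → (open ∧ h)) ∧ (open → (open ∧ h)))) ∧ (open → (open ∧ h)))) ∧ (open → (open ∧ h)))) ∧ (open → h))))) ∧ (open → (((¬open) → (((¬open) → (((¬open) → (((¬open) → (open ∧ h)) ∧ (open → (open ∧ h)))) ∧ (open → (open ∧ h)))) ∧ (open → (open ∧ h)))) ∧ (open → h))))) ∧ (open → h))) ∧ (open → (((¬open) → (((¬open) → (((¬open) → (((¬open) → (open ∧ ((¬open) → (((¬open) → (((¬open) → (((¬open) → (open ∧ h)) ∧ (open → (open ∧ h)))) ∧ (open → (open ∧ h)))) ∧ (open → (open ∧ h)))) ∧ (open → h))) ∧ (open → (((¬open) → (((¬open) → (((¬open) → (((¬open) → (open ∧ h)) ∧ (open → (open ∧ h)))) ∧ (open → (open ∧ h)))) ∧ (open → (open ∧ h)))) ∧ (open → h))))) ∧ (open → (((¬open) → (((¬open) → (((¬open) → (((¬open) → (open ∧ h)) ∧ (open → (open ∧ h)))) ∧ (open → (open ∧ h)))) ∧ (open → (open ∧ h)))) ∧ (open → h))))) ∧ (open → (((¬open) → (((¬open) → (((¬open) → (((¬open) → (open ∧ h)) ∧ (open → (open ∧ h)))) ∧ (open → (open ∧ h)))) ∧ (open → (open ∧ h)))) ∧ (open → h))))) ∧ (open → h))))) ∧ (open → (((¬open) → (((¬open) → (((¬open) → (((¬open) → (open ∧ ((¬open) → (((¬open) → (((¬open) → (((¬open) → (open ∧ h)) ∧ (open → (open ∧ h)))) ∧ (open → (open ∧ h)))) ∧ (open → (open ∧ h)))) ∧ (open → h))) ∧ (open → (((¬open) → (((¬open) → (((¬open) → (((¬open) → (open ∧ h)) ∧ (open → (open ∧ h)))) ∧ (open → (open ∧ h)))) ∧ (open → (open ∧ h)))) ∧ (open → h))))) ∧ (open → (((¬open) → (((¬open) → (((¬open) → (((¬open) → (open ∧ h)) ∧ (open → (open ∧ h)))) ∧ (open → (open ∧ h)))) ∧ (open → (open ∧ h)))) ∧ (open → h))))) ∧ (open → (((¬open) → (((¬open) → (((¬open) → (((¬open) → (open ∧ h)) ∧ (open → (open ∧ h)))) ∧ (open → (open ∧ h)))) ∧ (open → (open ∧ h)))) ∧ (open → h))))) ∧ (open → h))))) ∧ (open → (((¬open) → (((¬open) → (((¬open) → (((¬open) → (open ∧ ((¬open) → (((¬open) → (((¬open) → (((¬open) → (open ∧ h)) ∧ (open → (open ∧ h)))) ∧ (open → (open ∧ h)))) ∧ (open → (open ∧ h)))) ∧ (open → h))) ∧ (open → (((¬open) → (((¬open) → (((¬open) → (((¬open) → (open ∧ h)) ∧ (open → (open ∧ h)))) ∧ (open → (open ∧ h)))) ∧ (open → (open ∧ h)))) ∧ (open → h))))) ∧ (open → (((¬open) → (((¬open) → (((¬open) → (((¬open) → (open ∧ h)) ∧ (open → (open ∧ h)))) ∧ (open → (open ∧ h)))) ∧ (open → (open ∧ h)))) ∧ (open → h))))) ∧ (open → (((¬open) → (((¬open) → (((¬open) → (((¬open) → (open ∧ h)) ∧ (open → (open ∧ h)))) ∧ (open → (open ∧ h)))) ∧ (open → (open ∧ h)))) ∧ (open → h))))) ∧ (open → h))))) ∧ (open → h)
Then branch requires ((¬open) → (((¬open) → (((¬open) → (((¬open) → (open ∧ ((¬open) → (((¬open) → (((¬open) → (((¬open) → (open ∧ ((¬open) → (((¬open) → (((¬open) → (((¬open) → (open ∧ h)) ∧ (open → (open ∧ h)))) ∧ (open → (open ∧ h)))) ∧ (open → (open ∧ h)))) ∧ (open → h))) ∧ (open → (((¬open) → (((¬open) → (((¬open) → (((¬open) → (open ∧ h)) ∧ (open → (open ∧ h)))) ∧ (open → (open ∧ h)))) ∧ (open → (open ∧ h)))) ∧ (open → h))))) ∧ (open → (((¬open) → (((¬open) → (((¬open) → (((¬open) → (open ∧ h)) ∧ (open → (open ∧ h)))) ∧ (open → (open ∧ h)))) ∧ (open → (open ∧ h)))) ∧ (open → h))))) ∧ (open → (((¬open) → (((¬open) → (((¬open) → (((¬open) → (open ∧ h)) ∧ (open → (open ∧ h)))) ∧ (open → (open ∧ h)))) ∧ (open → (open ∧ h)))) ∧ (open → h))))) ∧ (open → h))) ∧ (open → (((¬open) → (((¬open) → (((¬open) → (((¬open) → (open ∧ ((¬open) → (((¬open) → (((¬open) → (((¬open) → (open ∧ h)) ∧ (open → (open ∧ h)))) ∧ (open → (open ∧ h)))) ∧ (open → (open ∧ h)))) ∧ (open → h))) ∧ (open → (((¬open) → (((¬open) → (((¬open) → (((¬open) → (open ∧ h)) ∧ (open → (open ∧ h)))) ∧ (open → (open ∧ h)))) ∧ (open → (open ∧ h)))) ∧ (open → h))))) ∧ (open → (((¬open) → (((¬open) → (((¬open) → (((¬open) → (open ∧ h)) ∧ (open → (open ∧ h)))) ∧ (open → (open ∧ h)))) ∧ (open → (open ∧ h)))) ∧ (open → h))))) ∧ (open → (((¬open) → (((¬open) → (((¬open) → (((¬open) → (open ∧ h)) ∧ (open → (open ∧ h)))) ∧ (open → (open ∧ h)))) ∧ (open → (open ∧ h)))) ∧ (open → h))))) ∧ (open → h))))) ∧ (open → (((¬open) → (((¬open) → (((¬open) → (((¬open) → (open ∧ ((¬open) → (((¬open) → (((¬open) → (((¬open) → (open ∧ h)) ∧ (open → (open ∧ h)))) ∧ (open → (open ∧ h)))) ∧ (open → (open ∧ h)))) ∧ (open → h))) ∧ (open → (((¬open) → (((¬open) → (((¬open) → (((¬open) → (open ∧ h)) ∧ (open → (open ∧ h)))) ∧ (open → (open ∧ h)))) ∧ (open → (open ∧ h)))) ∧ (open → h))))) ∧ (open → (((¬open) → (((¬open) → (((¬open) → (((¬open) → (open ∧ h)) ∧ (open → (open ∧ h)))) ∧ (open → (open ∧ h)))) ∧ (open → (open ∧ h)))) ∧ (open → h))))) ∧ (open → (((¬open) → (((¬open) → (((¬open) → (((¬open) → (open ∧ h)) ∧ (open → (open ∧ h)))) ∧ (open → (open ∧ h)))) ∧ (open → (open ∧ h)))) ∧ (open → h))))) ∧ (open → h))))) ∧ (open → (((¬open) → (((¬open) → (((¬open) → (((¬open) → (open ∧ ((¬open) → (((¬open) → (((¬open) → (((¬open) → (open ∧ h)) ∧ (open → (open ∧ h)))) ∧ (open → (open ∧ h)))) ∧ (open → (open ∧ h)))) ∧ (open → h))) ∧ (open → (((¬open) → (((¬open) → (((¬open) → (((¬open) → (open ∧ h)) ∧ (open → (open ∧ h)))) ∧ (open → (open ∧ h)))) ∧ (open → (open ∧ h)))) ∧ (open → h))))) ∧ (open → (((¬open) → (((¬open) → (((¬open) → (((¬open) → (open ∧ h)) ∧ (open → (open ∧ h)))) ∧ (open → (open ∧ h)))) ∧ (open → (open ∧ h)))) ∧ (open → h))))) ∧ (open → (((¬open) → (((¬open) → (((¬open) → (((¬open) → (open ∧ h)) ∧ (open → (open ∧ h)))) ∧ (open → (open ∧ h)))) ∧ (open → (open ∧ h)))) ∧ (open → h))))) ∧ (open → h))))) ∧ (open → h); else branch requires ((open → p) → (((¬open) → (((¬open) → (((¬open) → (((¬open) → (open ∧ ((¬open) → (((¬open) → (((¬open) → (((¬open) → (open ∧ ((¬open) → (((¬open) → (((¬open) → (((¬open) → (open ∧ h)) ∧ (open → (open ∧ h)))) ∧ (open → (open ∧ h)))) ∧ (open → (open ∧ h)))) ∧ (open → h))) ∧ (open → (((¬open) → (((¬open) → (((¬open) → (((¬open) → (open ∧ h)) ∧ (open → (open ∧ h)))) ∧ (open → (open ∧ h)))) ∧ (open → (open ∧ h)))) ∧ (open → h))))) ∧ (open → (((¬open) → (((¬open) → (((¬open) → (((¬open) → (open ∧ h)) ∧ (open → (open ∧ h)))) ∧ (open → (open ∧ h)))) ∧ (open → (open ∧ h)))) ∧ (open → h))))) ∧ (open → (((¬open) → (((¬open) → (((¬open) → (((¬open) → (open ∧ h)) ∧ (open → (open ∧ h)))) ∧ (open → (open ∧ h)))) ∧ (open → (open ∧ h)))) ∧ (open → h))))) ∧ (open → h))) ∧ (open → (((¬open) → (((¬open) → (((¬open) → (((¬open) → (open ∧ ((¬open) → (((¬open) → (((¬open) → (((¬open) → (open ∧ h)) ∧ (open → (open ∧ h)))) ∧ (open → (open ∧ h)))) ∧ (open → (open ∧ h)))) ∧ (open → h))) ∧ (open → (((¬open) → (((¬open) → (((¬open) → (((¬open) → (open ∧ h)) ∧ (open → (open ∧ h)))) ∧ (open → (open ∧ h)))) ∧ (open → (open ∧ h)))) ∧ (open → h))))) ∧ (open → (((¬open) → (((¬open) → (((¬open) → (((¬open) → (open ∧ h)) ∧ (open → (open ∧ h)))) ∧ (open → (open ∧ h)))) ∧ (open → (open ∧ h)))) ∧ (open → h))))) ∧ (open → (((¬open) → (((¬open) → (((¬open) → (((¬open) → (open ∧ h)) ∧ (open → (open ∧ h)))) ∧ (open → (open ∧ h)))) ∧ (open → (open ∧ h)))) ∧ (open → h))))) ∧ (open → h))))) ∧ (open → (((¬open) → (((¬open) → (((¬open) → (((¬open) → (open ∧ ((¬open) → (((¬open) → (((¬open) → (((¬open) → (open ∧ h)) ∧ (open → (open ∧ h)))) ∧ (open → (open ∧ h)))) ∧ (open → (open ∧ h)))) ∧ (open → h))) ∧ (open → (((¬open) → (((¬open) → (((¬open) → (((¬open) → (open ∧ h)) ∧ (open → (open ∧ h)))) ∧ (open → (open ∧ h)))) ∧ (open → (open ∧ h)))) ∧ (open → h))))) ∧ (open → (((¬open) → (((¬open) → (((¬open) → (((¬open) → (open ∧ h)) ∧ (open → (open ∧ h)))) ∧ (open → (open ∧ h)))) ∧ (open → (open ∧ h)))) ∧ (open → h))))) ∧ (open → (((¬open) → (((¬open) → (((¬open) → (((¬open) → (open ∧ h)) ∧ (open → (open ∧ h)))) ∧ (open → (open ∧ h)))) ∧ (open → (open ∧ h)))) ∧ (open → h))))) ∧ (open → h))))) ∧ (open → (((¬open) → (((¬open) → (((¬open) → (((¬open) → (open ∧ ((¬open) → (((¬open) → (((¬open) → (((¬open) → (open ∧ h)) ∧ (open → (open ∧ h)))) ∧ (open → (open ∧ h)))) ∧ (open → (open ∧ h)))) ∧ (open → h))) ∧ (open → (((¬open) → (((¬open) → (((¬open) → (((¬open) → (open ∧ h)) ∧ (open → (open ∧ h)))) ∧ (open → (open ∧ h)))) ∧ (open → (open ∧ h)))) ∧ (open → h))))) ∧ (open → (((¬open) → (((¬open) → (((¬open) → (((¬open) → (open ∧ h)) ∧ (open → (open ∧ h)))) ∧ (open → (open ∧ h)))) ∧ (open → (open ∧ h)))) ∧ (open → h))))) ∧ (open → (((¬open) → (((¬open) → (((¬open) → (((¬open) → (open ∧ h)) ∧ (open → (open ∧ h)))) ∧ (open → (open ∧ h)))) ∧ (open → (open ∧ h)))) ∧ (open → h))))) ∧ (open → h))))) ∧ (open → h))) ∧ ((¬(open → p)) → h).
Before the if: ((h ∨ on) → (((¬open) → (((¬open) → (((¬open) → (((¬open) → (open ∧ ((¬open) → (((¬open) → (((¬open) → (((¬open) → (open ∧ ((¬open) → (((¬open) → (((¬open) → (((¬open) → (open ∧ h)) ∧ (open → (open ∧ h)))) ∧ (open → (open ∧ h)))) ∧ (open → (open ∧ h)))) ∧ (open → h))) ∧ (open → (((¬open) → (((¬open) → (((¬open) → (((¬open) → (open ∧ h)) ∧ (open → (open ∧ h)))) ∧ (open → (open ∧ h)))) ∧ (open → (open ∧ h)))) ∧ (open → h))))) ∧ (open → (((¬open) → (((¬open) → (((¬open) → (((¬open) → (open ∧ h)) ∧ (open → (open ∧ h)))) ∧ (open → (open ∧ h)))) ∧ (open → (open ∧ h)))) ∧ (open → h))))) ∧ (open → (((¬open) → (((¬open) → (((¬open) → (((¬open) → (open ∧ h)) ∧ (open → (open ∧ h)))) ∧ (open → (open ∧ h)))) ∧ (open → (open ∧ h)))) ∧ (open → h))))) ∧ (open → h))) ∧ (open → (((¬open) → (((¬open) → (((¬open) → (((¬open) → (open ∧ ((¬open) → (((¬open) → (((¬open) → (((¬open) → (open ∧ h)) ∧ (open → (open ∧ h)))) ∧ (open → (open ∧ h)))) ∧ (open → (open ∧ h)))) ∧ (open → h))) ∧ (open → (((¬open) → (((¬open) → (((¬open) → (((¬open) → (open ∧ h)) ∧ (open → (open ∧ h)))) ∧ (open → (open ∧ h)))) ∧ (open → (open ∧ h)))) ∧ (open → h))))) ∧ (open → (((¬open) → (((¬open) → (((¬open) → (((¬open) → (open ∧ h)) ∧ (open → (open ∧ h)))) ∧ (open → (open ∧ h)))) ∧ (open → (open ∧ h)))) ∧ (open → h))))) ∧ (open → (((¬open) → (((¬open) → (((¬open) → (((¬open) → (open ∧ h)) ∧ (open → (open ∧ h)))) ∧ (open → (open ∧ h)))) ∧ (open → (open ∧ h)))) ∧ (open → h))))) ∧ (open → h))))) ∧ (open → (((¬open) → (((¬open) → (((¬open) → (((¬open) → (open ∧ ((¬open) → (((¬open) → (((¬open) → (((¬open) → (open ∧ h)) ∧ (open → (open ∧ h)))) ∧ (open → (open ∧ h)))) ∧ (open → (open ∧ h)))) ∧ (open → h))) ∧ (open → (((¬open) → (((¬open) → (((¬open) → (((¬open) → (open ∧ h)) ∧ (open → (open ∧ h)))) ∧ (open → (open ∧ h)))) ∧ (open → (open ∧ h)))) ∧ (open → h))))) ∧ (open → (((¬open) → (((¬open) → (((¬open) → (((¬open) → (open ∧ h)) ∧ (open → (open ∧ h)))) ∧ (open → (open ∧ h)))) ∧ (open → (open ∧ h)))) ∧ (open → h))))) ∧ (open → (((¬open) → (((¬open) → (((¬open) → (((¬open) → (open ∧ h)) ∧ (open → (open ∧ h)))) ∧ (open → (open ∧ h)))) ∧ (open → (open ∧ h)))) ∧ (open → h))))) ∧ (open → h))))) ∧ (open → (((¬open) → (((¬open) → (((¬open) → (((¬open) → (open ∧ ((¬open) → (((¬open) → (((¬open) → (((¬open) → (open ∧ h)) ∧ (open → (open ∧ h)))) ∧ (open → (open ∧ h)))) ∧ (open → (open ∧ h)))) ∧ (open → h))) ∧ (open → (((¬open) → (((¬open) → (((¬open) → (((¬open) → (open ∧ h)) ∧ (open → (open ∧ h)))) ∧ (open → (open ∧ h)))) ∧ (open → (open ∧ h)))) ∧ (open → h))))) ∧ (open → (((¬open) → (((¬open) → (((¬open) → (((¬open) → (open ∧ h)) ∧ (open → (open ∧ h)))) ∧ (open → (open ∧ h)))) ∧ (open → (open ∧ h)))) ∧ (open → h))))) ∧ (open → (((¬open) → (((¬open) → (((¬open) → (((¬open) → (open ∧ h)) ∧ (open → (open ∧ h)))) ∧ (open → (open ∧ h)))) ∧ (open → (open ∧ h)))) ∧ (open → h))))) ∧ (open → h))))) ∧ (open → h))) ∧ ((¬(h ∨ on)) → (((open → p) → (((¬open) → (((¬open) → (((¬open) → (((¬open) → (open ∧ ((¬open) → (((¬open) → (((¬open) → (((¬open) → (open ∧ ((¬open) → (((¬open) → (((¬open) → (((¬open) → (open ∧ h)) ∧ (open → (open ∧ h)))) ∧ (open → (open ∧ h)))) ∧ (open → (open ∧ h)))) ∧ (open → h))) ∧ (open → (((¬open) → (((¬open) → (((¬open) → (((¬open) → (open ∧ h)) ∧ (open → (open ∧ h)))) ∧ (open → (open ∧ h)))) ∧ (open → (open ∧ h)))) ∧ (open → h))))) ∧ (open → (((¬open) → (((¬open) → (((¬open) → (((¬open) → (open ∧ h)) ∧ (open → (open ∧ h)))) ∧ (open → (open ∧ h)))) ∧ (open → (open ∧ h)))) ∧ (open → h))))) ∧ (open → (((¬open) → (((¬open) → (((¬open) → (((¬open) → (open ∧ h)) ∧ (open → (open ∧ h)))) ∧ (open → (open ∧ h)))) ∧ (open → (open ∧ h)))) ∧ (open → h))))) ∧ (open → h))) ∧ (open → (((¬open) → (((¬open) → (((¬open) → (((¬open) → (open ∧ ((¬open) → (((¬open) → (((¬open) → (((¬open) → (open ∧ h)) ∧ (open → (open ∧ h)))) ∧ (open → (open ∧ h)))) ∧ (open → (open ∧ h)))) ∧ (open → h))) ∧ (open → (((¬open) → (((¬open) → (((¬open) → (((¬open) → (open ∧ h)) ∧ (open → (open ∧ h)))) ∧ (open → (open ∧ h)))) ∧ (open → (open ∧ h)))) ∧ (open → h))))) ∧ (open → (((¬open) → (((¬open) → (((¬open) → (((¬open) → (open ∧ h)) ∧ (open → (open ∧ h)))) ∧ (open → (open ∧ h)))) ∧ (open → (open ∧ h)))) ∧ (open → h))))) ∧ (open → (((¬open) → (((¬open) → (((¬open) → (((¬open) → (open ∧ h)) ∧ (open → (open ∧ h)))) ∧ (open → (open ∧ h)))) ∧ (open → (open ∧ h)))) ∧ (open → h))))) ∧ (open → h))))) ∧ (open → (((¬open) → (((¬open) → (((¬open) → (((¬open) → (open ∧ ((¬open) → (((¬open) → (((¬open) → (((¬open) → (open ∧ h)) ∧ (open → (open ∧ h)))) ∧ (open → (open ∧ h)))) ∧ (open → (open ∧ h)))) ∧ (open → h))) ∧ (open → (((¬open) → (((¬open) → (((¬open) → (((¬open) → (open ∧ h)) ∧ (open → (open ∧ h)))) ∧ (open → (open ∧ h)))) ∧ (open → (open ∧ h)))) ∧ (open → h))))) ∧ (open → (((¬open) → (((¬open) → (((¬open) → (((¬open) → (open ∧ h)) ∧ (open → (open ∧ h)))) ∧ (open → (open ∧ h)))) ∧ (open → (open ∧ h)))) ∧ (open → h))))) ∧ (open → (((¬open) → (((¬open) → (((¬open) → (((¬open) → (open ∧ h)) ∧ (open → (open ∧ h)))) ∧ (open → (open ∧ h)))) ∧ (open → (open ∧ h)))) ∧ (open → h))))) ∧ (open → h))))) ∧ (open → (((¬open) → (((¬open) → (((¬open) → (((¬open) → (open ∧ ((¬open) → (((¬open) → (((¬open) → (((¬open) → (open ∧ h)) ∧ (open → (open ∧ h)))) ∧ (open → (open ∧ h)))) ∧ (open → (open ∧ h)))) ∧ (open → h))) ∧ (open → (((¬open) → (((¬open) → (((¬open) → (((¬open) → (open ∧ h)) ∧ (open → (open ∧ h)))) ∧ (open → (open ∧ h)))) ∧ (open → (open ∧ h)))) ∧ (open → h))))) ∧ (open → (((¬open) → (((¬open) → (((¬open) → (((¬open) → (open ∧ h)) ∧ (open → (open ∧ h)))) ∧ (open → (open ∧ h)))) ∧ (open → (open ∧ h)))) ∧ (open → h))))) ∧ (open → (((¬open) → (((¬open) → (((¬open) → (((¬open) → (open ∧ h)) ∧ (open → (open ∧ h)))) ∧ (open → (open ∧ h)))) ∧ (open → (open ∧ h)))) ∧ (open → h))))) ∧ (open → h))))) ∧ (open → h))) ∧ ((¬(open → p)) → h)))
Answer: WP = ((h ∨ on) → (((¬open) → (((¬open) → (((¬open) → (((¬open) → (open ∧ ((¬open) → (((¬open) → (((¬open) → (((¬open) → (open ∧ ((¬open) → (((¬open) → (((¬open) → (((¬open) → (open ∧ h)) ∧ (open → (open ∧ h)))) ∧ (open → (open ∧ h)))) ∧ (open → (open ∧ h)))) ∧ (open → h))) ∧ (open → (((¬open) → (((¬open) → (((¬open) → (((¬open) → (open ∧ h)) ∧ (open → (open ∧ h)))) ∧ (open → (open ∧ h)))) ∧ (open → (open ∧ h)))) ∧ (open → h))))) ∧ (open → (((¬open) → (((¬open) → (((¬open) → (((¬open) → (open ∧ h)) ∧ (open → (open ∧ h)))) ∧ (open → (open ∧ h)))) ∧ (open → (open ∧ h)))) ∧ (open → h))))) ∧ (open → (((¬open) → (((¬open) → (((¬open) → (((¬open) → (open ∧ h)) ∧ (open → (open ∧ h)))) ∧ (open → (open ∧ h)))) ∧ (open → (open ∧ h)))) ∧ (open → h))))) ∧ (open → h))) ∧ (open → (((¬open) → (((¬open) → (((¬open) → (((¬open) → (open ∧ ((¬open) → (((¬open) → (((¬open) → (((¬open) → (open ∧ h)) ∧ (open → (open ∧ h)))) ∧ (open → (open ∧ h)))) ∧ (open → (open ∧ h)))) ∧ (open → h))) ∧ (open → (((¬open) → (((¬open) → (((¬open) → (((¬open) → (open ∧ h)) ∧ (open → (open ∧ h)))) ∧ (open → (open ∧ h)))) ∧ (open → (open ∧ h)))) ∧ (open → h))))) ∧ (open → (((¬open) → (((¬open) → (((¬open) → (((¬open) → (open ∧ h)) ∧ (open → (open ∧ h)))) ∧ (open → (open ∧ h)))) ∧ (open → (open ∧ h)))) ∧ (open → h))))) ∧ (open → (((¬open) → (((¬open) → (((¬open) → (((¬open) → (open ∧ h)) ∧ (open → (open ∧ h)))) ∧ (open → (open ∧ h)))) ∧ (open → (open ∧ h)))) ∧ (open → h))))) ∧ (open → h))))) ∧ (open → (((¬open) → (((¬open) → (((¬open) → (((¬open) → (open ∧ ((¬open) → (((¬open) → (((¬open) → (((¬open) → (open ∧ h)) ∧ (open → (open ∧ h)))) ∧ (open → (open ∧ h)))) ∧ (open → (open ∧ h)))) ∧ (open → h))) ∧ (open → (((¬open) → (((¬open) → (((¬open) → (((¬open) → (open ∧ h)) ∧ (open → (open ∧ h)))) ∧ (open → (open ∧ h)))) ∧ (open → (open ∧ h)))) ∧ (open → h))))) ∧ (open → (((¬open) → (((¬open) → (((¬open) → (((¬open) → (open ∧ h)) ∧ (open → (open ∧ h)))) ∧ (open → (open ∧ h)))) ∧ (open → (open ∧ h)))) ∧ (open → h))))) ∧ (open → (((¬open) → (((¬open) → (((¬open) → (((¬open) → (open ∧ h)) ∧ (open → (open ∧ h)))) ∧ (open → (open ∧ h)))) ∧ (open → (open ∧ h)))) ∧ (open → h))))) ∧ (open → h))))) ∧ (open → (((¬open) → (((¬open) → (((¬open) → (((¬open) → (open ∧ ((¬open) → (((¬open) → (((¬open) → (((¬open) → (open ∧ h)) ∧ (open → (open ∧ h)))) ∧ (open → (open ∧ h)))) ∧ (open → (open ∧ h)))) ∧ (open → h))) ∧ (open → (((¬open) → (((¬open) → (((¬open) → (((¬open) → (open ∧ h)) ∧ (open → (open ∧ h)))) ∧ (open → (open ∧ h)))) ∧ (open → (open ∧ h)))) ∧ (open → h))))) ∧ (open → (((¬open) → (((¬open) → (((¬open) → (((¬open) → (open ∧ h)) ∧ (open → (open ∧ h)))) ∧ (open → (open ∧ h)))) ∧ (open → (open ∧ h)))) ∧ (open → h))))) ∧ (open → (((¬open) → (((¬open) → (((¬open) → (((¬open) → (open ∧ h)) ∧ (open → (open ∧ h)))) ∧ (open → (open ∧ h)))) ∧ (open → (open ∧ h)))) ∧ (open → h))))) ∧ (open → h))))) ∧ (open → h))) ∧ ((¬(h ∨ on)) → (((open → p) → (((¬open) → (((¬open) → (((¬open) → (((¬open) → (open ∧ ((¬open) → (((¬open) → (((¬open) → (((¬open) → (open ∧ ((¬open) → (((¬open) → (((¬open) → (((¬open) → (open ∧ h)) ∧ (open → (open ∧ h)))) ∧ (open → (open ∧ h)))) ∧ (open → (open ∧ h)))) ∧ (open → h))) ∧ (open → (((¬open) → (((¬open) → (((¬open) → (((¬open) → (open ∧ h)) ∧ (open → (open ∧ h)))) ∧ (open → (open ∧ h)))) ∧ (open → (open ∧ h)))) ∧ (open → h))))) ∧ (open → (((¬open) → (((¬open) → (((¬open) → (((¬open) → (open ∧ h)) ∧ (open → (open ∧ h)))) ∧ (open → (open ∧ h)))) ∧ (open → (open ∧ h)))) ∧ (open → h))))) ∧ (open → (((¬open) → (((¬open) → (((¬open) → (((¬open) → (open ∧ h)) ∧ (open → (open ∧ h)))) ∧ (open → (open ∧ h)))) ∧ (open → (open ∧ h)))) ∧ (open → h))))) ∧ (open → h))) ∧ (open → (((¬open) → (((¬open) → (((¬open) → (((¬open) → (open ∧ ((¬open) → (((¬open) → (((¬open) → (((¬open) → (open ∧ h)) ∧ (open → (open ∧ h)))) ∧ (open → (open ∧ h)))) ∧ (open → (open ∧ h)))) ∧ (open → h))) ∧ (open → (((¬open) → (((¬open) → (((¬open) → (((¬open) → (open ∧ h)) ∧ (open → (open ∧ h)))) ∧ (open → (open ∧ h)))) ∧ (open → (open ∧ h)))) ∧ (open → h))))) ∧ (open → (((¬open) → (((¬open) → (((¬open) → (((¬open) → (open ∧ h)) ∧ (open → (open ∧ h)))) ∧ (open → (open ∧ h)))) ∧ (open → (open ∧ h)))) ∧ (open → h))))) ∧ (open → (((¬open) → (((¬open) → (((¬open) → (((¬open) → (open ∧ h)) ∧ (open → (open ∧ h)))) ∧ (open → (open ∧ h)))) ∧ (open → (open ∧ h)))) ∧ (open → h))))) ∧ (open → h))))) ∧ (open → (((¬open) → (((¬open) → (((¬open) → (((¬open) → (open ∧ ((¬open) → (((¬open) → (((¬open) → (((¬open) → (open ∧ h)) ∧ (open → (open ∧ h)))) ∧ (open → (open ∧ h)))) ∧ (open → (open ∧ h)))) ∧ (open → h))) ∧ (open → (((¬open) → (((¬open) → (((¬open) → (((¬open) → (open ∧ h)) ∧ (open → (open ∧ h)))) ∧ (open → (open ∧ h)))) ∧ (open → (open ∧ h)))) ∧ (open → h))))) ∧ (open → (((¬open) → (((¬open) → (((¬open) → (((¬open) → (open ∧ h)) ∧ (open → (open ∧ h)))) ∧ (open → (open ∧ h)))) ∧ (open → (open ∧ h)))) ∧ (open → h))))) ∧ (open → (((¬open) → (((¬open) → (((¬open) → (((¬open) → (open ∧ h)) ∧ (open → (open ∧ h)))) ∧ (open → (open ∧ h)))) ∧ (open → (open ∧ h)))) ∧ (open → h))))) ∧ (open → h))))) ∧ (open → (((¬open) → (((¬open) → (((¬open) → (((¬open) → (open ∧ ((¬open) → (((¬open) → (((¬open) → (((¬open) → (open ∧ h)) ∧ (open → (open ∧ h)))) ∧ (open → (open ∧ h)))) ∧ (open → (open ∧ h)))) ∧ (open → h))) ∧ (open → (((¬open) → (((¬open) → (((¬open) → (((¬open) → (open ∧ h)) ∧ (open → (open ∧ h)))) ∧ (open → (open ∧ h)))) ∧ (open → (open ∧ h)))) ∧ (open → h))))) ∧ (open → (((¬open) → (((¬open) → (((¬open) → (((¬open) → (open ∧ h)) ∧ (open → (open ∧ h)))) ∧ (open → (open ∧ h)))) ∧ (open → (open ∧ h)))) ∧ (open → h))))) ∧ (open → (((¬open) → (((¬open) → (((¬open) → (((¬open) → (open ∧ h)) ∧ (open → (open ∧ h)))) ∧ (open → (open ∧ h)))) ∧ (open → (open ∧ h)))) ∧ (open → h))))) ∧ (open → h))))) ∧ (open → h))) ∧ ((¬(open → p)) → h)))
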